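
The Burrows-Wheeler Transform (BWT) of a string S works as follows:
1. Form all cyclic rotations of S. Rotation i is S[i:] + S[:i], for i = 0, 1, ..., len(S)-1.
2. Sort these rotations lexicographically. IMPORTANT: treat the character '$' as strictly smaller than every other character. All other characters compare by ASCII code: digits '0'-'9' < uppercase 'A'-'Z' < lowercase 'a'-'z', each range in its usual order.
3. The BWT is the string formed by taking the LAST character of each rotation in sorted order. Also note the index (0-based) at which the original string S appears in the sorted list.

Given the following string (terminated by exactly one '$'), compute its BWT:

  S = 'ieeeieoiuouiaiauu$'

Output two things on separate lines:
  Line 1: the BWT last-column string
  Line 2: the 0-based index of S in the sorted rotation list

Answer: uiiieeiua$eoeuuoia
9

Derivation:
All 18 rotations (rotation i = S[i:]+S[:i]):
  rot[0] = ieeeieoiuouiaiauu$
  rot[1] = eeeieoiuouiaiauu$i
  rot[2] = eeieoiuouiaiauu$ie
  rot[3] = eieoiuouiaiauu$iee
  rot[4] = ieoiuouiaiauu$ieee
  rot[5] = eoiuouiaiauu$ieeei
  rot[6] = oiuouiaiauu$ieeeie
  rot[7] = iuouiaiauu$ieeeieo
  rot[8] = uouiaiauu$ieeeieoi
  rot[9] = ouiaiauu$ieeeieoiu
  rot[10] = uiaiauu$ieeeieoiuo
  rot[11] = iaiauu$ieeeieoiuou
  rot[12] = aiauu$ieeeieoiuoui
  rot[13] = iauu$ieeeieoiuouia
  rot[14] = auu$ieeeieoiuouiai
  rot[15] = uu$ieeeieoiuouiaia
  rot[16] = u$ieeeieoiuouiaiau
  rot[17] = $ieeeieoiuouiaiauu
Sorted (with $ < everything):
  sorted[0] = $ieeeieoiuouiaiauu  (last char: 'u')
  sorted[1] = aiauu$ieeeieoiuoui  (last char: 'i')
  sorted[2] = auu$ieeeieoiuouiai  (last char: 'i')
  sorted[3] = eeeieoiuouiaiauu$i  (last char: 'i')
  sorted[4] = eeieoiuouiaiauu$ie  (last char: 'e')
  sorted[5] = eieoiuouiaiauu$iee  (last char: 'e')
  sorted[6] = eoiuouiaiauu$ieeei  (last char: 'i')
  sorted[7] = iaiauu$ieeeieoiuou  (last char: 'u')
  sorted[8] = iauu$ieeeieoiuouia  (last char: 'a')
  sorted[9] = ieeeieoiuouiaiauu$  (last char: '$')
  sorted[10] = ieoiuouiaiauu$ieee  (last char: 'e')
  sorted[11] = iuouiaiauu$ieeeieo  (last char: 'o')
  sorted[12] = oiuouiaiauu$ieeeie  (last char: 'e')
  sorted[13] = ouiaiauu$ieeeieoiu  (last char: 'u')
  sorted[14] = u$ieeeieoiuouiaiau  (last char: 'u')
  sorted[15] = uiaiauu$ieeeieoiuo  (last char: 'o')
  sorted[16] = uouiaiauu$ieeeieoi  (last char: 'i')
  sorted[17] = uu$ieeeieoiuouiaia  (last char: 'a')
Last column: uiiieeiua$eoeuuoia
Original string S is at sorted index 9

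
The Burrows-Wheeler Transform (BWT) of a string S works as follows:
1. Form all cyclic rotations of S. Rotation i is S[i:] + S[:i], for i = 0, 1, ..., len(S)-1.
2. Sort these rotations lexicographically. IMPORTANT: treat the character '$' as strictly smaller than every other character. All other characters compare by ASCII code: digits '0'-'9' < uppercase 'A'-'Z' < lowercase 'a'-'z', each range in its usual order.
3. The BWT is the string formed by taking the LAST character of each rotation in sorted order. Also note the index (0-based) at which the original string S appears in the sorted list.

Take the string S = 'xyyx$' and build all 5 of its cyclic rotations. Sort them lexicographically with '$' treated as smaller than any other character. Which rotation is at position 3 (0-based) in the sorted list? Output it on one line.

Answer: yx$xy

Derivation:
All 5 rotations (rotation i = S[i:]+S[:i]):
  rot[0] = xyyx$
  rot[1] = yyx$x
  rot[2] = yx$xy
  rot[3] = x$xyy
  rot[4] = $xyyx
Sorted (with $ < everything):
  sorted[0] = $xyyx
  sorted[1] = x$xyy
  sorted[2] = xyyx$
  sorted[3] = yx$xy
  sorted[4] = yyx$x
sorted[3] = yx$xy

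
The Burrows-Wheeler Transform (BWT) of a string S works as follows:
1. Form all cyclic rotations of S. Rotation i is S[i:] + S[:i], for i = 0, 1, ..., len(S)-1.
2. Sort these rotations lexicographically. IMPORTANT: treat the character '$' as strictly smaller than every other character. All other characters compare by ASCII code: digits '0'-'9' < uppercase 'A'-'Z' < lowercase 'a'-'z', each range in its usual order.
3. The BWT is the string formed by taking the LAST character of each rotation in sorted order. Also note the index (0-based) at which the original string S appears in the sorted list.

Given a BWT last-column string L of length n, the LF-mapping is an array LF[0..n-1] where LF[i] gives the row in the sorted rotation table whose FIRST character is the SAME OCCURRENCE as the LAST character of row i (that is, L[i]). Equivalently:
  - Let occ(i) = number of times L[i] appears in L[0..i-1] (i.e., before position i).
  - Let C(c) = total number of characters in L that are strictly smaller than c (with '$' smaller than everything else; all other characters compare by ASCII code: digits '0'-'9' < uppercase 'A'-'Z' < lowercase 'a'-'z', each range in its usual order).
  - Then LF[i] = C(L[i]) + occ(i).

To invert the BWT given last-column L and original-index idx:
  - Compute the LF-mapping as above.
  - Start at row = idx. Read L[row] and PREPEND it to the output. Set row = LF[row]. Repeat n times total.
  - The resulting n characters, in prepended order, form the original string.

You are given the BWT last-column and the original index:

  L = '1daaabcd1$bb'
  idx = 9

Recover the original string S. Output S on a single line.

LF mapping: 1 10 3 4 5 6 9 11 2 0 7 8
Walk LF starting at row 9, prepending L[row]:
  step 1: row=9, L[9]='$', prepend. Next row=LF[9]=0
  step 2: row=0, L[0]='1', prepend. Next row=LF[0]=1
  step 3: row=1, L[1]='d', prepend. Next row=LF[1]=10
  step 4: row=10, L[10]='b', prepend. Next row=LF[10]=7
  step 5: row=7, L[7]='d', prepend. Next row=LF[7]=11
  step 6: row=11, L[11]='b', prepend. Next row=LF[11]=8
  step 7: row=8, L[8]='1', prepend. Next row=LF[8]=2
  step 8: row=2, L[2]='a', prepend. Next row=LF[2]=3
  step 9: row=3, L[3]='a', prepend. Next row=LF[3]=4
  step 10: row=4, L[4]='a', prepend. Next row=LF[4]=5
  step 11: row=5, L[5]='b', prepend. Next row=LF[5]=6
  step 12: row=6, L[6]='c', prepend. Next row=LF[6]=9
Reversed output: cbaaa1bdbd1$

Answer: cbaaa1bdbd1$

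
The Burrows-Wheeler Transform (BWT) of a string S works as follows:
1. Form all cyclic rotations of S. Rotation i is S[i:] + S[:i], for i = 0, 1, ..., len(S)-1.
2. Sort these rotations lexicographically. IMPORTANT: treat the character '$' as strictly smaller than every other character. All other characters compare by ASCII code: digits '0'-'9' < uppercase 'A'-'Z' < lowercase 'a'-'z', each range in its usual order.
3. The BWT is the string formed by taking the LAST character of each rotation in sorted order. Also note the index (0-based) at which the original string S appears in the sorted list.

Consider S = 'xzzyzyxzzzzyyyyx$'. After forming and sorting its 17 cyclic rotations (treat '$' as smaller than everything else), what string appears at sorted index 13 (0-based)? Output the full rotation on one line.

Answer: zzyyyyx$xzzyzyxzz

Derivation:
All 17 rotations (rotation i = S[i:]+S[:i]):
  rot[0] = xzzyzyxzzzzyyyyx$
  rot[1] = zzyzyxzzzzyyyyx$x
  rot[2] = zyzyxzzzzyyyyx$xz
  rot[3] = yzyxzzzzyyyyx$xzz
  rot[4] = zyxzzzzyyyyx$xzzy
  rot[5] = yxzzzzyyyyx$xzzyz
  rot[6] = xzzzzyyyyx$xzzyzy
  rot[7] = zzzzyyyyx$xzzyzyx
  rot[8] = zzzyyyyx$xzzyzyxz
  rot[9] = zzyyyyx$xzzyzyxzz
  rot[10] = zyyyyx$xzzyzyxzzz
  rot[11] = yyyyx$xzzyzyxzzzz
  rot[12] = yyyx$xzzyzyxzzzzy
  rot[13] = yyx$xzzyzyxzzzzyy
  rot[14] = yx$xzzyzyxzzzzyyy
  rot[15] = x$xzzyzyxzzzzyyyy
  rot[16] = $xzzyzyxzzzzyyyyx
Sorted (with $ < everything):
  sorted[0] = $xzzyzyxzzzzyyyyx
  sorted[1] = x$xzzyzyxzzzzyyyy
  sorted[2] = xzzyzyxzzzzyyyyx$
  sorted[3] = xzzzzyyyyx$xzzyzy
  sorted[4] = yx$xzzyzyxzzzzyyy
  sorted[5] = yxzzzzyyyyx$xzzyz
  sorted[6] = yyx$xzzyzyxzzzzyy
  sorted[7] = yyyx$xzzyzyxzzzzy
  sorted[8] = yyyyx$xzzyzyxzzzz
  sorted[9] = yzyxzzzzyyyyx$xzz
  sorted[10] = zyxzzzzyyyyx$xzzy
  sorted[11] = zyyyyx$xzzyzyxzzz
  sorted[12] = zyzyxzzzzyyyyx$xz
  sorted[13] = zzyyyyx$xzzyzyxzz
  sorted[14] = zzyzyxzzzzyyyyx$x
  sorted[15] = zzzyyyyx$xzzyzyxz
  sorted[16] = zzzzyyyyx$xzzyzyx
sorted[13] = zzyyyyx$xzzyzyxzz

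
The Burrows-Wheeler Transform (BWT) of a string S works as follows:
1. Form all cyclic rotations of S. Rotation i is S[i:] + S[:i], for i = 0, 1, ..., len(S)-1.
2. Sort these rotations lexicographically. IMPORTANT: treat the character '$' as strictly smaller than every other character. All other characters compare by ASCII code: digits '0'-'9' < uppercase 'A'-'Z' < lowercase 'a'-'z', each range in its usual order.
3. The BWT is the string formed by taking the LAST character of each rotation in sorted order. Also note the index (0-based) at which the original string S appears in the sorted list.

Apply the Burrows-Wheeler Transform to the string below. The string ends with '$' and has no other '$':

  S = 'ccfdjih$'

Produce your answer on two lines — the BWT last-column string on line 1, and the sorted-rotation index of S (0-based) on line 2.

Answer: h$cfcijd
1

Derivation:
All 8 rotations (rotation i = S[i:]+S[:i]):
  rot[0] = ccfdjih$
  rot[1] = cfdjih$c
  rot[2] = fdjih$cc
  rot[3] = djih$ccf
  rot[4] = jih$ccfd
  rot[5] = ih$ccfdj
  rot[6] = h$ccfdji
  rot[7] = $ccfdjih
Sorted (with $ < everything):
  sorted[0] = $ccfdjih  (last char: 'h')
  sorted[1] = ccfdjih$  (last char: '$')
  sorted[2] = cfdjih$c  (last char: 'c')
  sorted[3] = djih$ccf  (last char: 'f')
  sorted[4] = fdjih$cc  (last char: 'c')
  sorted[5] = h$ccfdji  (last char: 'i')
  sorted[6] = ih$ccfdj  (last char: 'j')
  sorted[7] = jih$ccfd  (last char: 'd')
Last column: h$cfcijd
Original string S is at sorted index 1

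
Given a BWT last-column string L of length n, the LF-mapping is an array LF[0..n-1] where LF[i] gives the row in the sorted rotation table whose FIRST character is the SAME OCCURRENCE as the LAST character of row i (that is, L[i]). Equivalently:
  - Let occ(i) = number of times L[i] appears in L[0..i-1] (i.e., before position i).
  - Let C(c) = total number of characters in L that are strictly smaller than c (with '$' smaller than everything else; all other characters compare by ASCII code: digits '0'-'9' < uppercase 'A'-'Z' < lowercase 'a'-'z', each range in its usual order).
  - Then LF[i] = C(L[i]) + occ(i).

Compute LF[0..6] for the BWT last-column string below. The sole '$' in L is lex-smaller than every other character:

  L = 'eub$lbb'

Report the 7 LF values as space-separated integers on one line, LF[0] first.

Answer: 4 6 1 0 5 2 3

Derivation:
Char counts: '$':1, 'b':3, 'e':1, 'l':1, 'u':1
C (first-col start): C('$')=0, C('b')=1, C('e')=4, C('l')=5, C('u')=6
L[0]='e': occ=0, LF[0]=C('e')+0=4+0=4
L[1]='u': occ=0, LF[1]=C('u')+0=6+0=6
L[2]='b': occ=0, LF[2]=C('b')+0=1+0=1
L[3]='$': occ=0, LF[3]=C('$')+0=0+0=0
L[4]='l': occ=0, LF[4]=C('l')+0=5+0=5
L[5]='b': occ=1, LF[5]=C('b')+1=1+1=2
L[6]='b': occ=2, LF[6]=C('b')+2=1+2=3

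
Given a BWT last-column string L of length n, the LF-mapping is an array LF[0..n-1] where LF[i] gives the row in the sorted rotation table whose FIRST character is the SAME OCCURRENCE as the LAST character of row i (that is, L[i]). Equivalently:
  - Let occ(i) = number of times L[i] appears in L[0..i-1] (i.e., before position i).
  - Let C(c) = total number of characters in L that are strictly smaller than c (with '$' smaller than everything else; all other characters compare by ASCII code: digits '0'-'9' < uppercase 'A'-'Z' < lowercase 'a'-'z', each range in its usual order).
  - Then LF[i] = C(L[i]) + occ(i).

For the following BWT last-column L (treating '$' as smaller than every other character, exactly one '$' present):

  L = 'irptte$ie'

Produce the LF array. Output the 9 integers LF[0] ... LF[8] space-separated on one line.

Answer: 3 6 5 7 8 1 0 4 2

Derivation:
Char counts: '$':1, 'e':2, 'i':2, 'p':1, 'r':1, 't':2
C (first-col start): C('$')=0, C('e')=1, C('i')=3, C('p')=5, C('r')=6, C('t')=7
L[0]='i': occ=0, LF[0]=C('i')+0=3+0=3
L[1]='r': occ=0, LF[1]=C('r')+0=6+0=6
L[2]='p': occ=0, LF[2]=C('p')+0=5+0=5
L[3]='t': occ=0, LF[3]=C('t')+0=7+0=7
L[4]='t': occ=1, LF[4]=C('t')+1=7+1=8
L[5]='e': occ=0, LF[5]=C('e')+0=1+0=1
L[6]='$': occ=0, LF[6]=C('$')+0=0+0=0
L[7]='i': occ=1, LF[7]=C('i')+1=3+1=4
L[8]='e': occ=1, LF[8]=C('e')+1=1+1=2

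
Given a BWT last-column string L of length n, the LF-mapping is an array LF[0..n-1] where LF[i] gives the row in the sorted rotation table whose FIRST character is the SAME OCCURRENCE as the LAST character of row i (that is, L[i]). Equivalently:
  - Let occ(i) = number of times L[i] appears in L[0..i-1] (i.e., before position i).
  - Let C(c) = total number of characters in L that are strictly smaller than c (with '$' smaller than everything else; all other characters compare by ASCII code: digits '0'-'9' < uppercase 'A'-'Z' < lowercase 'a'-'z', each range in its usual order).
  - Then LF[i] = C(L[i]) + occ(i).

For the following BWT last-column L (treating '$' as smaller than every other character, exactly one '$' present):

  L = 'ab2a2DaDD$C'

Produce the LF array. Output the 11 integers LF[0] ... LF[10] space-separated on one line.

Answer: 7 10 1 8 2 4 9 5 6 0 3

Derivation:
Char counts: '$':1, '2':2, 'C':1, 'D':3, 'a':3, 'b':1
C (first-col start): C('$')=0, C('2')=1, C('C')=3, C('D')=4, C('a')=7, C('b')=10
L[0]='a': occ=0, LF[0]=C('a')+0=7+0=7
L[1]='b': occ=0, LF[1]=C('b')+0=10+0=10
L[2]='2': occ=0, LF[2]=C('2')+0=1+0=1
L[3]='a': occ=1, LF[3]=C('a')+1=7+1=8
L[4]='2': occ=1, LF[4]=C('2')+1=1+1=2
L[5]='D': occ=0, LF[5]=C('D')+0=4+0=4
L[6]='a': occ=2, LF[6]=C('a')+2=7+2=9
L[7]='D': occ=1, LF[7]=C('D')+1=4+1=5
L[8]='D': occ=2, LF[8]=C('D')+2=4+2=6
L[9]='$': occ=0, LF[9]=C('$')+0=0+0=0
L[10]='C': occ=0, LF[10]=C('C')+0=3+0=3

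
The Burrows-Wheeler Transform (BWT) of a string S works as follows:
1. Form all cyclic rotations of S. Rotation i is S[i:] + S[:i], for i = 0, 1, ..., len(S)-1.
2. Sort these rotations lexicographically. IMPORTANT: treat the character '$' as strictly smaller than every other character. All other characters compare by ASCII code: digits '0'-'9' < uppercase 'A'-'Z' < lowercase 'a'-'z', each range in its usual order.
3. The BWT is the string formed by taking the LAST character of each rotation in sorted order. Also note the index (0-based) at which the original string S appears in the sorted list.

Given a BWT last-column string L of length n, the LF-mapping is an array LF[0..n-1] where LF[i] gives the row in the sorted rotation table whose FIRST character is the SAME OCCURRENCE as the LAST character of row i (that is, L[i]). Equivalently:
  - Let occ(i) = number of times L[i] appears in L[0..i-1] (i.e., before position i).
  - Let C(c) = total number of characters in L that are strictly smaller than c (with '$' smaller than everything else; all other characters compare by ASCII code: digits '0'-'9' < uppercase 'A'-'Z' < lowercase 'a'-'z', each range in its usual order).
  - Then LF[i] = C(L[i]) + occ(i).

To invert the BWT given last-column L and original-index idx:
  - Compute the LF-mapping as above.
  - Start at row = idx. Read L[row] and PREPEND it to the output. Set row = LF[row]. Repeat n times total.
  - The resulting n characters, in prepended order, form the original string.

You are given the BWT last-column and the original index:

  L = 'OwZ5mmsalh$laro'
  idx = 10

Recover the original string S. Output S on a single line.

Answer: marshmallow5ZO$

Derivation:
LF mapping: 2 14 3 1 9 10 13 4 7 6 0 8 5 12 11
Walk LF starting at row 10, prepending L[row]:
  step 1: row=10, L[10]='$', prepend. Next row=LF[10]=0
  step 2: row=0, L[0]='O', prepend. Next row=LF[0]=2
  step 3: row=2, L[2]='Z', prepend. Next row=LF[2]=3
  step 4: row=3, L[3]='5', prepend. Next row=LF[3]=1
  step 5: row=1, L[1]='w', prepend. Next row=LF[1]=14
  step 6: row=14, L[14]='o', prepend. Next row=LF[14]=11
  step 7: row=11, L[11]='l', prepend. Next row=LF[11]=8
  step 8: row=8, L[8]='l', prepend. Next row=LF[8]=7
  step 9: row=7, L[7]='a', prepend. Next row=LF[7]=4
  step 10: row=4, L[4]='m', prepend. Next row=LF[4]=9
  step 11: row=9, L[9]='h', prepend. Next row=LF[9]=6
  step 12: row=6, L[6]='s', prepend. Next row=LF[6]=13
  step 13: row=13, L[13]='r', prepend. Next row=LF[13]=12
  step 14: row=12, L[12]='a', prepend. Next row=LF[12]=5
  step 15: row=5, L[5]='m', prepend. Next row=LF[5]=10
Reversed output: marshmallow5ZO$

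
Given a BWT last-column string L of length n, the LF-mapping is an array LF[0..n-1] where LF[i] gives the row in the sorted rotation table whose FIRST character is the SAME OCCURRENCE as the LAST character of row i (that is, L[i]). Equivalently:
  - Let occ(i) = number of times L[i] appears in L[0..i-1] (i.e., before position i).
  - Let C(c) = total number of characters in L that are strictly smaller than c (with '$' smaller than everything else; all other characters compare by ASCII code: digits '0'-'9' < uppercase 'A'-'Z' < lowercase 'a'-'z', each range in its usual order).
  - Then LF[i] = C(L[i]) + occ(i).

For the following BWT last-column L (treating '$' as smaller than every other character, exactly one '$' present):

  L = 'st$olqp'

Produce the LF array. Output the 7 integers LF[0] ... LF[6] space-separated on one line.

Char counts: '$':1, 'l':1, 'o':1, 'p':1, 'q':1, 's':1, 't':1
C (first-col start): C('$')=0, C('l')=1, C('o')=2, C('p')=3, C('q')=4, C('s')=5, C('t')=6
L[0]='s': occ=0, LF[0]=C('s')+0=5+0=5
L[1]='t': occ=0, LF[1]=C('t')+0=6+0=6
L[2]='$': occ=0, LF[2]=C('$')+0=0+0=0
L[3]='o': occ=0, LF[3]=C('o')+0=2+0=2
L[4]='l': occ=0, LF[4]=C('l')+0=1+0=1
L[5]='q': occ=0, LF[5]=C('q')+0=4+0=4
L[6]='p': occ=0, LF[6]=C('p')+0=3+0=3

Answer: 5 6 0 2 1 4 3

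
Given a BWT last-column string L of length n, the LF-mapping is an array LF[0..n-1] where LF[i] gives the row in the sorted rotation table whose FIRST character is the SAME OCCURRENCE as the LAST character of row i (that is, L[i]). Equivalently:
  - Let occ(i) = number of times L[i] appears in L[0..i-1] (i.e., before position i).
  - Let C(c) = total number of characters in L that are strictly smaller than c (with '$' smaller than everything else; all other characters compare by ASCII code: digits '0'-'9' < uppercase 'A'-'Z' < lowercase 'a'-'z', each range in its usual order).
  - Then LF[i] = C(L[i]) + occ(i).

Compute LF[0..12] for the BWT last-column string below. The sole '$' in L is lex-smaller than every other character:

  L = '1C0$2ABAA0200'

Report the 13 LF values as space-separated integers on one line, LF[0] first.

Char counts: '$':1, '0':4, '1':1, '2':2, 'A':3, 'B':1, 'C':1
C (first-col start): C('$')=0, C('0')=1, C('1')=5, C('2')=6, C('A')=8, C('B')=11, C('C')=12
L[0]='1': occ=0, LF[0]=C('1')+0=5+0=5
L[1]='C': occ=0, LF[1]=C('C')+0=12+0=12
L[2]='0': occ=0, LF[2]=C('0')+0=1+0=1
L[3]='$': occ=0, LF[3]=C('$')+0=0+0=0
L[4]='2': occ=0, LF[4]=C('2')+0=6+0=6
L[5]='A': occ=0, LF[5]=C('A')+0=8+0=8
L[6]='B': occ=0, LF[6]=C('B')+0=11+0=11
L[7]='A': occ=1, LF[7]=C('A')+1=8+1=9
L[8]='A': occ=2, LF[8]=C('A')+2=8+2=10
L[9]='0': occ=1, LF[9]=C('0')+1=1+1=2
L[10]='2': occ=1, LF[10]=C('2')+1=6+1=7
L[11]='0': occ=2, LF[11]=C('0')+2=1+2=3
L[12]='0': occ=3, LF[12]=C('0')+3=1+3=4

Answer: 5 12 1 0 6 8 11 9 10 2 7 3 4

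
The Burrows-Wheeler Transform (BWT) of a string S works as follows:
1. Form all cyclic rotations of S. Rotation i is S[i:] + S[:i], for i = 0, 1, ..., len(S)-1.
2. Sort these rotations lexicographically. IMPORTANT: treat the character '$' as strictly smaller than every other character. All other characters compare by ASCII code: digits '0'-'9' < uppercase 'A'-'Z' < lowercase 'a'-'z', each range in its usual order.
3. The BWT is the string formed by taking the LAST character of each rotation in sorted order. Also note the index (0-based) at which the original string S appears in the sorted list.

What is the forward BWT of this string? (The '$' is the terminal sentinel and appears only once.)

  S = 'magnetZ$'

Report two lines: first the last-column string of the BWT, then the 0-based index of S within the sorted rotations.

Answer: Ztmna$ge
5

Derivation:
All 8 rotations (rotation i = S[i:]+S[:i]):
  rot[0] = magnetZ$
  rot[1] = agnetZ$m
  rot[2] = gnetZ$ma
  rot[3] = netZ$mag
  rot[4] = etZ$magn
  rot[5] = tZ$magne
  rot[6] = Z$magnet
  rot[7] = $magnetZ
Sorted (with $ < everything):
  sorted[0] = $magnetZ  (last char: 'Z')
  sorted[1] = Z$magnet  (last char: 't')
  sorted[2] = agnetZ$m  (last char: 'm')
  sorted[3] = etZ$magn  (last char: 'n')
  sorted[4] = gnetZ$ma  (last char: 'a')
  sorted[5] = magnetZ$  (last char: '$')
  sorted[6] = netZ$mag  (last char: 'g')
  sorted[7] = tZ$magne  (last char: 'e')
Last column: Ztmna$ge
Original string S is at sorted index 5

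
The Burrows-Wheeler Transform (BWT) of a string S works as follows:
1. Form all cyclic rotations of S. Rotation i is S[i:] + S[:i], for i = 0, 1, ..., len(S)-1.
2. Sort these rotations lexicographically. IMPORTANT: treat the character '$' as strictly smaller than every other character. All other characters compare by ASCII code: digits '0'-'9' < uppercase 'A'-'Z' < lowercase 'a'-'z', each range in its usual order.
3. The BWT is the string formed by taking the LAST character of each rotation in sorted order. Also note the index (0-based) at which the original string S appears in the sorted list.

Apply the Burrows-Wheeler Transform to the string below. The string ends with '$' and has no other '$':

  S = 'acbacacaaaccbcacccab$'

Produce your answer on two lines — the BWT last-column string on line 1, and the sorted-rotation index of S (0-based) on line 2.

All 21 rotations (rotation i = S[i:]+S[:i]):
  rot[0] = acbacacaaaccbcacccab$
  rot[1] = cbacacaaaccbcacccab$a
  rot[2] = bacacaaaccbcacccab$ac
  rot[3] = acacaaaccbcacccab$acb
  rot[4] = cacaaaccbcacccab$acba
  rot[5] = acaaaccbcacccab$acbac
  rot[6] = caaaccbcacccab$acbaca
  rot[7] = aaaccbcacccab$acbacac
  rot[8] = aaccbcacccab$acbacaca
  rot[9] = accbcacccab$acbacacaa
  rot[10] = ccbcacccab$acbacacaaa
  rot[11] = cbcacccab$acbacacaaac
  rot[12] = bcacccab$acbacacaaacc
  rot[13] = cacccab$acbacacaaaccb
  rot[14] = acccab$acbacacaaaccbc
  rot[15] = cccab$acbacacaaaccbca
  rot[16] = ccab$acbacacaaaccbcac
  rot[17] = cab$acbacacaaaccbcacc
  rot[18] = ab$acbacacaaaccbcaccc
  rot[19] = b$acbacacaaaccbcaccca
  rot[20] = $acbacacaaaccbcacccab
Sorted (with $ < everything):
  sorted[0] = $acbacacaaaccbcacccab  (last char: 'b')
  sorted[1] = aaaccbcacccab$acbacac  (last char: 'c')
  sorted[2] = aaccbcacccab$acbacaca  (last char: 'a')
  sorted[3] = ab$acbacacaaaccbcaccc  (last char: 'c')
  sorted[4] = acaaaccbcacccab$acbac  (last char: 'c')
  sorted[5] = acacaaaccbcacccab$acb  (last char: 'b')
  sorted[6] = acbacacaaaccbcacccab$  (last char: '$')
  sorted[7] = accbcacccab$acbacacaa  (last char: 'a')
  sorted[8] = acccab$acbacacaaaccbc  (last char: 'c')
  sorted[9] = b$acbacacaaaccbcaccca  (last char: 'a')
  sorted[10] = bacacaaaccbcacccab$ac  (last char: 'c')
  sorted[11] = bcacccab$acbacacaaacc  (last char: 'c')
  sorted[12] = caaaccbcacccab$acbaca  (last char: 'a')
  sorted[13] = cab$acbacacaaaccbcacc  (last char: 'c')
  sorted[14] = cacaaaccbcacccab$acba  (last char: 'a')
  sorted[15] = cacccab$acbacacaaaccb  (last char: 'b')
  sorted[16] = cbacacaaaccbcacccab$a  (last char: 'a')
  sorted[17] = cbcacccab$acbacacaaac  (last char: 'c')
  sorted[18] = ccab$acbacacaaaccbcac  (last char: 'c')
  sorted[19] = ccbcacccab$acbacacaaa  (last char: 'a')
  sorted[20] = cccab$acbacacaaaccbca  (last char: 'a')
Last column: bcaccb$acaccacabaccaa
Original string S is at sorted index 6

Answer: bcaccb$acaccacabaccaa
6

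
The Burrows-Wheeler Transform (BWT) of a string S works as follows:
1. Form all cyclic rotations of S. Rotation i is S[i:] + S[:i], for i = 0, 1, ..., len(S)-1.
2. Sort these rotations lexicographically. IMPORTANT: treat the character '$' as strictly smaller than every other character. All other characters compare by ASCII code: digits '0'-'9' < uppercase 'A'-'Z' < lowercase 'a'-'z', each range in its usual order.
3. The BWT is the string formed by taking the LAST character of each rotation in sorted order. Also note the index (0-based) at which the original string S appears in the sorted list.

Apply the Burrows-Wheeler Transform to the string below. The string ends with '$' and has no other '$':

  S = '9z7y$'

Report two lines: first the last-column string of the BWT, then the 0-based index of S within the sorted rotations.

Answer: yz$79
2

Derivation:
All 5 rotations (rotation i = S[i:]+S[:i]):
  rot[0] = 9z7y$
  rot[1] = z7y$9
  rot[2] = 7y$9z
  rot[3] = y$9z7
  rot[4] = $9z7y
Sorted (with $ < everything):
  sorted[0] = $9z7y  (last char: 'y')
  sorted[1] = 7y$9z  (last char: 'z')
  sorted[2] = 9z7y$  (last char: '$')
  sorted[3] = y$9z7  (last char: '7')
  sorted[4] = z7y$9  (last char: '9')
Last column: yz$79
Original string S is at sorted index 2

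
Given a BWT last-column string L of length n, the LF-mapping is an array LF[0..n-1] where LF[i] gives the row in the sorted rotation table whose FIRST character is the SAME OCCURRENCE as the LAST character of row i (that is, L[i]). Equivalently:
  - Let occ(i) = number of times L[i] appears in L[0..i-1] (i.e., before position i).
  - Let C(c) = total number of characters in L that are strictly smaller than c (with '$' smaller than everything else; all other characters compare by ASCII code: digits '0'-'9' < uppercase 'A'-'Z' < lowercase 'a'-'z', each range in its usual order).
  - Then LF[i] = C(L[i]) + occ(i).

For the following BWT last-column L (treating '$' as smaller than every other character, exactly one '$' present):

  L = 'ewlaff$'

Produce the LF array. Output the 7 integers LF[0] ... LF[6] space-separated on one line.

Char counts: '$':1, 'a':1, 'e':1, 'f':2, 'l':1, 'w':1
C (first-col start): C('$')=0, C('a')=1, C('e')=2, C('f')=3, C('l')=5, C('w')=6
L[0]='e': occ=0, LF[0]=C('e')+0=2+0=2
L[1]='w': occ=0, LF[1]=C('w')+0=6+0=6
L[2]='l': occ=0, LF[2]=C('l')+0=5+0=5
L[3]='a': occ=0, LF[3]=C('a')+0=1+0=1
L[4]='f': occ=0, LF[4]=C('f')+0=3+0=3
L[5]='f': occ=1, LF[5]=C('f')+1=3+1=4
L[6]='$': occ=0, LF[6]=C('$')+0=0+0=0

Answer: 2 6 5 1 3 4 0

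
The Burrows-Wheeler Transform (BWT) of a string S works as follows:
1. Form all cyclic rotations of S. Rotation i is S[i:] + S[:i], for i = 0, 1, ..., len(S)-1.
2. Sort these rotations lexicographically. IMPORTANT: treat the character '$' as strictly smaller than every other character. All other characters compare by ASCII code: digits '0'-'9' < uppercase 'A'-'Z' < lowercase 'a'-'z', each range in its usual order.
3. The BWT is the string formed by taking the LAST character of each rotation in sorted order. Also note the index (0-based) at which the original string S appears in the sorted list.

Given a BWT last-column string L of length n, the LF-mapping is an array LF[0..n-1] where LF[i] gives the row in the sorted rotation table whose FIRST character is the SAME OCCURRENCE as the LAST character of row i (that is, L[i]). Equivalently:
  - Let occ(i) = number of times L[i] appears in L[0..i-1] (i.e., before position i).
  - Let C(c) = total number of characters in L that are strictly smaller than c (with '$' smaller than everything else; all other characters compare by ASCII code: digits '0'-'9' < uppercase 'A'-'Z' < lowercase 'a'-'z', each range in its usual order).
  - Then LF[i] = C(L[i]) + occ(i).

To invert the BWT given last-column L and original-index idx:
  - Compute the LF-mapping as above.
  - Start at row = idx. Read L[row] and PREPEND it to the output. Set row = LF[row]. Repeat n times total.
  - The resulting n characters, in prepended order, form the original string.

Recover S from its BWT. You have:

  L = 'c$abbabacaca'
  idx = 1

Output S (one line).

Answer: aaaccbbabac$

Derivation:
LF mapping: 9 0 1 6 7 2 8 3 10 4 11 5
Walk LF starting at row 1, prepending L[row]:
  step 1: row=1, L[1]='$', prepend. Next row=LF[1]=0
  step 2: row=0, L[0]='c', prepend. Next row=LF[0]=9
  step 3: row=9, L[9]='a', prepend. Next row=LF[9]=4
  step 4: row=4, L[4]='b', prepend. Next row=LF[4]=7
  step 5: row=7, L[7]='a', prepend. Next row=LF[7]=3
  step 6: row=3, L[3]='b', prepend. Next row=LF[3]=6
  step 7: row=6, L[6]='b', prepend. Next row=LF[6]=8
  step 8: row=8, L[8]='c', prepend. Next row=LF[8]=10
  step 9: row=10, L[10]='c', prepend. Next row=LF[10]=11
  step 10: row=11, L[11]='a', prepend. Next row=LF[11]=5
  step 11: row=5, L[5]='a', prepend. Next row=LF[5]=2
  step 12: row=2, L[2]='a', prepend. Next row=LF[2]=1
Reversed output: aaaccbbabac$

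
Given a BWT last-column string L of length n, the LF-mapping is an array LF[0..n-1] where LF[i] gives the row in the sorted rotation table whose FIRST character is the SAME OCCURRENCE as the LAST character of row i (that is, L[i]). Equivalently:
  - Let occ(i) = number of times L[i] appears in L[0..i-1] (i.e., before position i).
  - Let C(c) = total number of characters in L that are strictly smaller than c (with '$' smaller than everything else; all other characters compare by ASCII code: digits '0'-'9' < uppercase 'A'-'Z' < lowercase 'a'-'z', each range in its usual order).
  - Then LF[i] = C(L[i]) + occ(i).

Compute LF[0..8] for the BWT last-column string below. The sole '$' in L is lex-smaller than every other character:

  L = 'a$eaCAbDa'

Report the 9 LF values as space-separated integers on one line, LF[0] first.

Answer: 4 0 8 5 2 1 7 3 6

Derivation:
Char counts: '$':1, 'A':1, 'C':1, 'D':1, 'a':3, 'b':1, 'e':1
C (first-col start): C('$')=0, C('A')=1, C('C')=2, C('D')=3, C('a')=4, C('b')=7, C('e')=8
L[0]='a': occ=0, LF[0]=C('a')+0=4+0=4
L[1]='$': occ=0, LF[1]=C('$')+0=0+0=0
L[2]='e': occ=0, LF[2]=C('e')+0=8+0=8
L[3]='a': occ=1, LF[3]=C('a')+1=4+1=5
L[4]='C': occ=0, LF[4]=C('C')+0=2+0=2
L[5]='A': occ=0, LF[5]=C('A')+0=1+0=1
L[6]='b': occ=0, LF[6]=C('b')+0=7+0=7
L[7]='D': occ=0, LF[7]=C('D')+0=3+0=3
L[8]='a': occ=2, LF[8]=C('a')+2=4+2=6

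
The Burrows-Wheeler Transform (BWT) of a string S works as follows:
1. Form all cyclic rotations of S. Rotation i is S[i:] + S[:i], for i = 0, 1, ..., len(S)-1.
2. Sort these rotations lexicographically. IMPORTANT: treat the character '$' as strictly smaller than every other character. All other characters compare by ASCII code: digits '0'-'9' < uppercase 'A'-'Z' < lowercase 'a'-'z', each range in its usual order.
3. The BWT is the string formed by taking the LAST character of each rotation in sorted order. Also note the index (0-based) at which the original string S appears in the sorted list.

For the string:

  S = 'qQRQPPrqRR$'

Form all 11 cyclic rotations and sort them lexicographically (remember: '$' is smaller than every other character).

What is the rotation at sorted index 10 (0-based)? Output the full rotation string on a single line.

All 11 rotations (rotation i = S[i:]+S[:i]):
  rot[0] = qQRQPPrqRR$
  rot[1] = QRQPPrqRR$q
  rot[2] = RQPPrqRR$qQ
  rot[3] = QPPrqRR$qQR
  rot[4] = PPrqRR$qQRQ
  rot[5] = PrqRR$qQRQP
  rot[6] = rqRR$qQRQPP
  rot[7] = qRR$qQRQPPr
  rot[8] = RR$qQRQPPrq
  rot[9] = R$qQRQPPrqR
  rot[10] = $qQRQPPrqRR
Sorted (with $ < everything):
  sorted[0] = $qQRQPPrqRR
  sorted[1] = PPrqRR$qQRQ
  sorted[2] = PrqRR$qQRQP
  sorted[3] = QPPrqRR$qQR
  sorted[4] = QRQPPrqRR$q
  sorted[5] = R$qQRQPPrqR
  sorted[6] = RQPPrqRR$qQ
  sorted[7] = RR$qQRQPPrq
  sorted[8] = qQRQPPrqRR$
  sorted[9] = qRR$qQRQPPr
  sorted[10] = rqRR$qQRQPP
sorted[10] = rqRR$qQRQPP

Answer: rqRR$qQRQPP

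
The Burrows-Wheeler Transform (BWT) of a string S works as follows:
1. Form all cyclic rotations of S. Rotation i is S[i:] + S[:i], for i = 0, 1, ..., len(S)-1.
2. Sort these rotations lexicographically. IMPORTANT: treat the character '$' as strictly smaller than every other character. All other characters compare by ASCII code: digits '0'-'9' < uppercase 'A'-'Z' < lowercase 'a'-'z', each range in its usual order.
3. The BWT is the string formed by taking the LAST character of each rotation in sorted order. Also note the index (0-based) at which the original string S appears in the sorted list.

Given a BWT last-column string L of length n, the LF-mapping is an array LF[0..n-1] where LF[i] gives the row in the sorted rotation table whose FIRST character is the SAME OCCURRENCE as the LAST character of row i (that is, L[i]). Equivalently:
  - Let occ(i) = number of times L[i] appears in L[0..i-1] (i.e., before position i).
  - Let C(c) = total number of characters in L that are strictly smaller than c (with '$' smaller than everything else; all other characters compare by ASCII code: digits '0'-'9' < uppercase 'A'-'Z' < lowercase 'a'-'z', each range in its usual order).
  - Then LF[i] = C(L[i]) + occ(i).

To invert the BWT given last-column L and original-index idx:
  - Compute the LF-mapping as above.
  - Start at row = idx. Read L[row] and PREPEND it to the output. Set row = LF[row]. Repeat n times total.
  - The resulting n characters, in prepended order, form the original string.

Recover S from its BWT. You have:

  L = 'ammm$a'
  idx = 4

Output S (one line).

LF mapping: 1 3 4 5 0 2
Walk LF starting at row 4, prepending L[row]:
  step 1: row=4, L[4]='$', prepend. Next row=LF[4]=0
  step 2: row=0, L[0]='a', prepend. Next row=LF[0]=1
  step 3: row=1, L[1]='m', prepend. Next row=LF[1]=3
  step 4: row=3, L[3]='m', prepend. Next row=LF[3]=5
  step 5: row=5, L[5]='a', prepend. Next row=LF[5]=2
  step 6: row=2, L[2]='m', prepend. Next row=LF[2]=4
Reversed output: mamma$

Answer: mamma$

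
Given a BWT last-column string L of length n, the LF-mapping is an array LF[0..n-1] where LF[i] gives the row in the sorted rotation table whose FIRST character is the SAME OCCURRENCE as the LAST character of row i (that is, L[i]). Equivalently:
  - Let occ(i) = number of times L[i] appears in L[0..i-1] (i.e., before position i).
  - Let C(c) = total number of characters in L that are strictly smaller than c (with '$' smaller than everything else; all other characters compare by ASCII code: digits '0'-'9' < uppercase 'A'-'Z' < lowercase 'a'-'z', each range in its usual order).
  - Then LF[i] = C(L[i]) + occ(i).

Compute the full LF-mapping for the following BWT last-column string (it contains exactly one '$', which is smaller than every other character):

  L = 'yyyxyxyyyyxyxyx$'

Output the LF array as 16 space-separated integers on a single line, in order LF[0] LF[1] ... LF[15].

Answer: 6 7 8 1 9 2 10 11 12 13 3 14 4 15 5 0

Derivation:
Char counts: '$':1, 'x':5, 'y':10
C (first-col start): C('$')=0, C('x')=1, C('y')=6
L[0]='y': occ=0, LF[0]=C('y')+0=6+0=6
L[1]='y': occ=1, LF[1]=C('y')+1=6+1=7
L[2]='y': occ=2, LF[2]=C('y')+2=6+2=8
L[3]='x': occ=0, LF[3]=C('x')+0=1+0=1
L[4]='y': occ=3, LF[4]=C('y')+3=6+3=9
L[5]='x': occ=1, LF[5]=C('x')+1=1+1=2
L[6]='y': occ=4, LF[6]=C('y')+4=6+4=10
L[7]='y': occ=5, LF[7]=C('y')+5=6+5=11
L[8]='y': occ=6, LF[8]=C('y')+6=6+6=12
L[9]='y': occ=7, LF[9]=C('y')+7=6+7=13
L[10]='x': occ=2, LF[10]=C('x')+2=1+2=3
L[11]='y': occ=8, LF[11]=C('y')+8=6+8=14
L[12]='x': occ=3, LF[12]=C('x')+3=1+3=4
L[13]='y': occ=9, LF[13]=C('y')+9=6+9=15
L[14]='x': occ=4, LF[14]=C('x')+4=1+4=5
L[15]='$': occ=0, LF[15]=C('$')+0=0+0=0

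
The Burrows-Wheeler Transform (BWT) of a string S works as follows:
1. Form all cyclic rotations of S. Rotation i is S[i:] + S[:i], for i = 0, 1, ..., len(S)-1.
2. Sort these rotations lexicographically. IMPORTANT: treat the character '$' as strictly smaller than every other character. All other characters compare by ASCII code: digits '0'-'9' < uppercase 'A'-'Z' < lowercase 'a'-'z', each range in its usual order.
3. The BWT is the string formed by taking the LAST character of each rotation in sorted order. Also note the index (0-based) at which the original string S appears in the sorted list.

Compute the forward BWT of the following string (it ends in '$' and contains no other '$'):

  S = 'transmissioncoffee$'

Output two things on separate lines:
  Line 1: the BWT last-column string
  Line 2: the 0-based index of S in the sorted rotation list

All 19 rotations (rotation i = S[i:]+S[:i]):
  rot[0] = transmissioncoffee$
  rot[1] = ransmissioncoffee$t
  rot[2] = ansmissioncoffee$tr
  rot[3] = nsmissioncoffee$tra
  rot[4] = smissioncoffee$tran
  rot[5] = missioncoffee$trans
  rot[6] = issioncoffee$transm
  rot[7] = ssioncoffee$transmi
  rot[8] = sioncoffee$transmis
  rot[9] = ioncoffee$transmiss
  rot[10] = oncoffee$transmissi
  rot[11] = ncoffee$transmissio
  rot[12] = coffee$transmission
  rot[13] = offee$transmissionc
  rot[14] = ffee$transmissionco
  rot[15] = fee$transmissioncof
  rot[16] = ee$transmissioncoff
  rot[17] = e$transmissioncoffe
  rot[18] = $transmissioncoffee
Sorted (with $ < everything):
  sorted[0] = $transmissioncoffee  (last char: 'e')
  sorted[1] = ansmissioncoffee$tr  (last char: 'r')
  sorted[2] = coffee$transmission  (last char: 'n')
  sorted[3] = e$transmissioncoffe  (last char: 'e')
  sorted[4] = ee$transmissioncoff  (last char: 'f')
  sorted[5] = fee$transmissioncof  (last char: 'f')
  sorted[6] = ffee$transmissionco  (last char: 'o')
  sorted[7] = ioncoffee$transmiss  (last char: 's')
  sorted[8] = issioncoffee$transm  (last char: 'm')
  sorted[9] = missioncoffee$trans  (last char: 's')
  sorted[10] = ncoffee$transmissio  (last char: 'o')
  sorted[11] = nsmissioncoffee$tra  (last char: 'a')
  sorted[12] = offee$transmissionc  (last char: 'c')
  sorted[13] = oncoffee$transmissi  (last char: 'i')
  sorted[14] = ransmissioncoffee$t  (last char: 't')
  sorted[15] = sioncoffee$transmis  (last char: 's')
  sorted[16] = smissioncoffee$tran  (last char: 'n')
  sorted[17] = ssioncoffee$transmi  (last char: 'i')
  sorted[18] = transmissioncoffee$  (last char: '$')
Last column: erneffosmsoacitsni$
Original string S is at sorted index 18

Answer: erneffosmsoacitsni$
18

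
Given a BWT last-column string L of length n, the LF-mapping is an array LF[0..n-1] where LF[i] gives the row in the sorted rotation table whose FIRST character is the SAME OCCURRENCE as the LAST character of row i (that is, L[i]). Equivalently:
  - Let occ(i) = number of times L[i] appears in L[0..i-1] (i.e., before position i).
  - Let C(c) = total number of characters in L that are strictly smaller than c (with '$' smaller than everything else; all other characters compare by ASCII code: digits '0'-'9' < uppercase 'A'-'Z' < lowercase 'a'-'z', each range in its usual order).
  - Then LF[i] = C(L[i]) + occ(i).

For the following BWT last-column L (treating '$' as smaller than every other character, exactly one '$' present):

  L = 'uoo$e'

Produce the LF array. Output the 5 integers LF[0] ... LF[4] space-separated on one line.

Char counts: '$':1, 'e':1, 'o':2, 'u':1
C (first-col start): C('$')=0, C('e')=1, C('o')=2, C('u')=4
L[0]='u': occ=0, LF[0]=C('u')+0=4+0=4
L[1]='o': occ=0, LF[1]=C('o')+0=2+0=2
L[2]='o': occ=1, LF[2]=C('o')+1=2+1=3
L[3]='$': occ=0, LF[3]=C('$')+0=0+0=0
L[4]='e': occ=0, LF[4]=C('e')+0=1+0=1

Answer: 4 2 3 0 1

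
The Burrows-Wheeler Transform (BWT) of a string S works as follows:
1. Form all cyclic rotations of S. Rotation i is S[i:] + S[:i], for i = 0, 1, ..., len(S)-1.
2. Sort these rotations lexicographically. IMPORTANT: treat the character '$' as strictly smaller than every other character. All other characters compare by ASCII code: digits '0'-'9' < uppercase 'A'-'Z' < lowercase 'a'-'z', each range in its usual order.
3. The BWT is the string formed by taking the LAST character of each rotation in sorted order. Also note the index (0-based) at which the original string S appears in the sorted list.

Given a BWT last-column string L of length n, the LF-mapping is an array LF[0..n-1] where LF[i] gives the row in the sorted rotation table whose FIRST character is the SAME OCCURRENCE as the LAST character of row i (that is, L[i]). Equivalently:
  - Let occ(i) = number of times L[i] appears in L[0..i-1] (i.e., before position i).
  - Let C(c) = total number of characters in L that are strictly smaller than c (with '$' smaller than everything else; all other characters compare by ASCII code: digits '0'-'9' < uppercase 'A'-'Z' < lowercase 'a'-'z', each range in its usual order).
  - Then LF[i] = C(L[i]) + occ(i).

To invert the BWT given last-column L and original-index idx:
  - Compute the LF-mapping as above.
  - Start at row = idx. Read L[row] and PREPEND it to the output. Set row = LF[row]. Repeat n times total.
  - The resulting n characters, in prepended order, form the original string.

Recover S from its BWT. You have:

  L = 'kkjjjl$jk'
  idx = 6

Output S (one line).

Answer: kjjjjklk$

Derivation:
LF mapping: 5 6 1 2 3 8 0 4 7
Walk LF starting at row 6, prepending L[row]:
  step 1: row=6, L[6]='$', prepend. Next row=LF[6]=0
  step 2: row=0, L[0]='k', prepend. Next row=LF[0]=5
  step 3: row=5, L[5]='l', prepend. Next row=LF[5]=8
  step 4: row=8, L[8]='k', prepend. Next row=LF[8]=7
  step 5: row=7, L[7]='j', prepend. Next row=LF[7]=4
  step 6: row=4, L[4]='j', prepend. Next row=LF[4]=3
  step 7: row=3, L[3]='j', prepend. Next row=LF[3]=2
  step 8: row=2, L[2]='j', prepend. Next row=LF[2]=1
  step 9: row=1, L[1]='k', prepend. Next row=LF[1]=6
Reversed output: kjjjjklk$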